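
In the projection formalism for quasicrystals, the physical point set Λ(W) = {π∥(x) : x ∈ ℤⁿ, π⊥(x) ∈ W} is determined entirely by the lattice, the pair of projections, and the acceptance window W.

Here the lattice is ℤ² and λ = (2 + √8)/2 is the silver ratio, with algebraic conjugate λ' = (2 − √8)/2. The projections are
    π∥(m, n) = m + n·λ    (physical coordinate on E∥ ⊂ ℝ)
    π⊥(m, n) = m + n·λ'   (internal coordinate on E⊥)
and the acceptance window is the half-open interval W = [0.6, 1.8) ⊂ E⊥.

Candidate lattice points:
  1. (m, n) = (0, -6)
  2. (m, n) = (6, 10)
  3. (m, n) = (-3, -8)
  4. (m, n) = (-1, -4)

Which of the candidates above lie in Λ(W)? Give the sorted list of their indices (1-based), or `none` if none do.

4

λ' = (2−√8)/2 ≈ -0.4142.
#1 (0,-6): internal coord 0 + (-6)·λ' = +2.4853; +2.4853 ∉ [0.6, 1.8) → out
#2 (6,10): internal coord 6 + (10)·λ' = +1.8579; +1.8579 ∉ [0.6, 1.8) → out
#3 (-3,-8): internal coord -3 + (-8)·λ' = +0.3137; +0.3137 ∉ [0.6, 1.8) → out
#4 (-1,-4): internal coord -1 + (-4)·λ' = +0.6569; +0.6569 ∈ [0.6, 1.8) → IN Λ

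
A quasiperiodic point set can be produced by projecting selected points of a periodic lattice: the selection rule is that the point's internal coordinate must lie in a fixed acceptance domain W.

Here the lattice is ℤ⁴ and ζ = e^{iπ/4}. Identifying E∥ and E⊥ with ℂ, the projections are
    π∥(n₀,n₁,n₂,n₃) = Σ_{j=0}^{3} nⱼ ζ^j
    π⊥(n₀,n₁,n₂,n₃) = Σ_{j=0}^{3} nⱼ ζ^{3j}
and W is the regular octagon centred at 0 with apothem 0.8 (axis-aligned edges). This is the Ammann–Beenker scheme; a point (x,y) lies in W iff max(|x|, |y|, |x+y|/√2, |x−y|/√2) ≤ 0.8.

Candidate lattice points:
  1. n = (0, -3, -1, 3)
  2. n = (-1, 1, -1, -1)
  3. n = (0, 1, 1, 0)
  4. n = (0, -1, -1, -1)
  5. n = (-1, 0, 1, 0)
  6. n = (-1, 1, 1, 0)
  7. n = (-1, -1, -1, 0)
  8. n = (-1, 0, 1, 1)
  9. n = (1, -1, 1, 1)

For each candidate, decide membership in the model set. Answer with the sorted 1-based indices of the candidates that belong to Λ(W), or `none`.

3, 4, 7, 8

Internal map: ζ^{3j} for j=0..3 gives (1,0), (−√2/2,√2/2), (0,−1), (√2/2,√2/2).
candidate 1: n = (0, -3, -1, 3) → π⊥ ≈ (+4.242641, +1.000000); max(|x|,|y|,|x±y|/√2) = 4.242641 > 0.8 ⇒ ∉ W
candidate 2: n = (-1, 1, -1, -1) → π⊥ ≈ (-2.414214, +1.000000); max(|x|,|y|,|x±y|/√2) = 2.414214 > 0.8 ⇒ ∉ W
candidate 3: n = (0, 1, 1, 0) → π⊥ ≈ (-0.707107, -0.292893); max(|x|,|y|,|x±y|/√2) = 0.707107 ≤ 0.8 ⇒ ∈ W
candidate 4: n = (0, -1, -1, -1) → π⊥ ≈ (+0.000000, -0.414214); max(|x|,|y|,|x±y|/√2) = 0.414214 ≤ 0.8 ⇒ ∈ W
candidate 5: n = (-1, 0, 1, 0) → π⊥ ≈ (-1.000000, -1.000000); max(|x|,|y|,|x±y|/√2) = 1.414214 > 0.8 ⇒ ∉ W
candidate 6: n = (-1, 1, 1, 0) → π⊥ ≈ (-1.707107, -0.292893); max(|x|,|y|,|x±y|/√2) = 1.707107 > 0.8 ⇒ ∉ W
candidate 7: n = (-1, -1, -1, 0) → π⊥ ≈ (-0.292893, +0.292893); max(|x|,|y|,|x±y|/√2) = 0.414214 ≤ 0.8 ⇒ ∈ W
candidate 8: n = (-1, 0, 1, 1) → π⊥ ≈ (-0.292893, -0.292893); max(|x|,|y|,|x±y|/√2) = 0.414214 ≤ 0.8 ⇒ ∈ W
candidate 9: n = (1, -1, 1, 1) → π⊥ ≈ (+2.414214, -1.000000); max(|x|,|y|,|x±y|/√2) = 2.414214 > 0.8 ⇒ ∉ W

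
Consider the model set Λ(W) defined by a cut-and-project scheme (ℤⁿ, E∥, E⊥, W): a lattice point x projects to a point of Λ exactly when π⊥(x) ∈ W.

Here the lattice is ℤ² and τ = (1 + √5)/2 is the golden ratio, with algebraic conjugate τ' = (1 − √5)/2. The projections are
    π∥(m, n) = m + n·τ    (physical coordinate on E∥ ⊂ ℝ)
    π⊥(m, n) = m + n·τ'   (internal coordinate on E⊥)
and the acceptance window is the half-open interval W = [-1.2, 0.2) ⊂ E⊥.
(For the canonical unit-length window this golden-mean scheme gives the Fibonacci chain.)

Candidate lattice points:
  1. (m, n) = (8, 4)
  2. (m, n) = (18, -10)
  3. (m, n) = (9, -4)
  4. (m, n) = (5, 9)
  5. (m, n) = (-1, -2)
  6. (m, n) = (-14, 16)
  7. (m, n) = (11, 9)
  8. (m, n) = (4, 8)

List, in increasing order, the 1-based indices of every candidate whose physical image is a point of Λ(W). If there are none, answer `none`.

Numerically τ ≈ 1.6180 and τ' = −1/τ ≈ -0.6180.
#1 (8,4): internal coord 8 + (4)·τ' = +5.5279; +5.5279 ∉ [-1.2, 0.2) → out
#2 (18,-10): internal coord 18 + (-10)·τ' = +24.1803; +24.1803 ∉ [-1.2, 0.2) → out
#3 (9,-4): internal coord 9 + (-4)·τ' = +11.4721; +11.4721 ∉ [-1.2, 0.2) → out
#4 (5,9): internal coord 5 + (9)·τ' = -0.5623; -0.5623 ∈ [-1.2, 0.2) → IN Λ
#5 (-1,-2): internal coord -1 + (-2)·τ' = +0.2361; +0.2361 ∉ [-1.2, 0.2) → out
#6 (-14,16): internal coord -14 + (16)·τ' = -23.8885; -23.8885 ∉ [-1.2, 0.2) → out
#7 (11,9): internal coord 11 + (9)·τ' = +5.4377; +5.4377 ∉ [-1.2, 0.2) → out
#8 (4,8): internal coord 4 + (8)·τ' = -0.9443; -0.9443 ∈ [-1.2, 0.2) → IN Λ

4, 8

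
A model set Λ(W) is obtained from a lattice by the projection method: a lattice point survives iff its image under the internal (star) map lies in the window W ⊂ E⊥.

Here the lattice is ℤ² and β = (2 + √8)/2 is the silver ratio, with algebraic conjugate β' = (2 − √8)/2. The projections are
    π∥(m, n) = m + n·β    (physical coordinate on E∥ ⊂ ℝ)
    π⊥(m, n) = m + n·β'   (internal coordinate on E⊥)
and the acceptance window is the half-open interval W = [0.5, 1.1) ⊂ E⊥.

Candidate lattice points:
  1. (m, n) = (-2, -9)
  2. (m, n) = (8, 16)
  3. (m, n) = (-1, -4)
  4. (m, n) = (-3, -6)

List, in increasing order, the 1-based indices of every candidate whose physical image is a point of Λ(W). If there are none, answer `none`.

Numerically β ≈ 2.414214 and β' = −1/β ≈ -0.414214.
candidate 1: (m,n)=(-2,-9) → π∥ = -2-9·β ≈ -23.727922, π⊥ = -2-9·β' ≈ 1.727922 ∉ [0.5, 1.1) ⇒ out
candidate 2: (m,n)=(8,16) → π∥ = 8+16·β ≈ 46.627417, π⊥ = 8+16·β' ≈ 1.372583 ∉ [0.5, 1.1) ⇒ out
candidate 3: (m,n)=(-1,-4) → π∥ = -1-4·β ≈ -10.656854, π⊥ = -1-4·β' ≈ 0.656854 ∈ [0.5, 1.1) ⇒ IN Λ
candidate 4: (m,n)=(-3,-6) → π∥ = -3-6·β ≈ -17.485281, π⊥ = -3-6·β' ≈ -0.514719 ∉ [0.5, 1.1) ⇒ out

3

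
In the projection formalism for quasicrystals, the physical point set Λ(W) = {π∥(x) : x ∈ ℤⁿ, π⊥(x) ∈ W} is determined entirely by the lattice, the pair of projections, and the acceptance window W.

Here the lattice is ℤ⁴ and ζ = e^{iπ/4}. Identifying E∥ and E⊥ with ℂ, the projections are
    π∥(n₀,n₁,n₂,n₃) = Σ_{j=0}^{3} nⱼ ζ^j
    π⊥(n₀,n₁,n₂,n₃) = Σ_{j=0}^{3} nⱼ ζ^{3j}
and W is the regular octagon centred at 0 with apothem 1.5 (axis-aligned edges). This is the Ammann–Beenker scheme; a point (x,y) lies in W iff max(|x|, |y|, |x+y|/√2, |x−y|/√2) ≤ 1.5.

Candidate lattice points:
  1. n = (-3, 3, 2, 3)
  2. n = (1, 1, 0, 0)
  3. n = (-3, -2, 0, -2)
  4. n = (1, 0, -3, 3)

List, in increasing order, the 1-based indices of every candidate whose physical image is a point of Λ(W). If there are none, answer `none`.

2

π⊥(n) = n₀ + n₁ζ³ + n₂ζ⁶ + n₃ζ⁹ where ζ = e^{iπ/4}.
candidate 1: n = (-3, 3, 2, 3) → π⊥ ≈ (-3.0000, +2.2426); max(|x|,|y|,|x±y|/√2) = 3.7071 > 1.5 ⇒ ∉ W
candidate 2: n = (1, 1, 0, 0) → π⊥ ≈ (+0.2929, +0.7071); max(|x|,|y|,|x±y|/√2) = 0.7071 ≤ 1.5 ⇒ ∈ W
candidate 3: n = (-3, -2, 0, -2) → π⊥ ≈ (-3.0000, -2.8284); max(|x|,|y|,|x±y|/√2) = 4.1213 > 1.5 ⇒ ∉ W
candidate 4: n = (1, 0, -3, 3) → π⊥ ≈ (+3.1213, +5.1213); max(|x|,|y|,|x±y|/√2) = 5.8284 > 1.5 ⇒ ∉ W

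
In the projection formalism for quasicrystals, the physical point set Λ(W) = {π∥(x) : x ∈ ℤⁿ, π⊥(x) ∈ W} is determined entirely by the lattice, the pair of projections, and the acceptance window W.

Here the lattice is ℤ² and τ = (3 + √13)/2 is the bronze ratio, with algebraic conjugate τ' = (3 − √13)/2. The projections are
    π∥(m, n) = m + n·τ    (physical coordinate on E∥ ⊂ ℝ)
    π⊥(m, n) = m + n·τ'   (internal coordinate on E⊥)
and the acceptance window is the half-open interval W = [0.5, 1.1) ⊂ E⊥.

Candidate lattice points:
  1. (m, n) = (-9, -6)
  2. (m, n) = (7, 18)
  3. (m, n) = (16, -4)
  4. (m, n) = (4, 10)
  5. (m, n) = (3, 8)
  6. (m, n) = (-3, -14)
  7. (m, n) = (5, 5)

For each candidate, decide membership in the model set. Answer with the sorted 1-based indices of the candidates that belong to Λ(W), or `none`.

Numerically τ ≈ 3.30278 and τ' = −1/τ ≈ -0.30278.
#1 (-9,-6): internal coord -9 + (-6)·τ' = -7.18335; -7.18335 ∉ [0.5, 1.1) → out
#2 (7,18): internal coord 7 + (18)·τ' = +1.55004; +1.55004 ∉ [0.5, 1.1) → out
#3 (16,-4): internal coord 16 + (-4)·τ' = +17.21110; +17.21110 ∉ [0.5, 1.1) → out
#4 (4,10): internal coord 4 + (10)·τ' = +0.97224; +0.97224 ∈ [0.5, 1.1) → IN Λ
#5 (3,8): internal coord 3 + (8)·τ' = +0.57779; +0.57779 ∈ [0.5, 1.1) → IN Λ
#6 (-3,-14): internal coord -3 + (-14)·τ' = +1.23886; +1.23886 ∉ [0.5, 1.1) → out
#7 (5,5): internal coord 5 + (5)·τ' = +3.48612; +3.48612 ∉ [0.5, 1.1) → out

4, 5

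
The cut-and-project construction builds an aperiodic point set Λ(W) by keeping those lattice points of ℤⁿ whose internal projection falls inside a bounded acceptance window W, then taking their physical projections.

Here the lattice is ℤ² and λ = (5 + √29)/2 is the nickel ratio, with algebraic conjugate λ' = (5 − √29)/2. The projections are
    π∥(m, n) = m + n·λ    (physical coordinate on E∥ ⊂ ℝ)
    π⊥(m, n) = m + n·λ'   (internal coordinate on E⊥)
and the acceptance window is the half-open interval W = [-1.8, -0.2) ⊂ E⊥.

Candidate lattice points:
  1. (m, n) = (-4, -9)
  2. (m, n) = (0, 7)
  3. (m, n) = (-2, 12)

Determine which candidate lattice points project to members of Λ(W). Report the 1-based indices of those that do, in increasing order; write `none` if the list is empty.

λ' = (5−√29)/2 ≈ -0.19258.
candidate 1: (m,n)=(-4,-9) → π∥ = -4-9·λ ≈ -50.73324, π⊥ = -4-9·λ' ≈ -2.26676 ∉ [-1.8, -0.2) ⇒ out
candidate 2: (m,n)=(0,7) → π∥ = 0+7·λ ≈ 36.34808, π⊥ = 0+7·λ' ≈ -1.34808 ∈ [-1.8, -0.2) ⇒ IN Λ
candidate 3: (m,n)=(-2,12) → π∥ = -2+12·λ ≈ 60.31099, π⊥ = -2+12·λ' ≈ -4.31099 ∉ [-1.8, -0.2) ⇒ out

2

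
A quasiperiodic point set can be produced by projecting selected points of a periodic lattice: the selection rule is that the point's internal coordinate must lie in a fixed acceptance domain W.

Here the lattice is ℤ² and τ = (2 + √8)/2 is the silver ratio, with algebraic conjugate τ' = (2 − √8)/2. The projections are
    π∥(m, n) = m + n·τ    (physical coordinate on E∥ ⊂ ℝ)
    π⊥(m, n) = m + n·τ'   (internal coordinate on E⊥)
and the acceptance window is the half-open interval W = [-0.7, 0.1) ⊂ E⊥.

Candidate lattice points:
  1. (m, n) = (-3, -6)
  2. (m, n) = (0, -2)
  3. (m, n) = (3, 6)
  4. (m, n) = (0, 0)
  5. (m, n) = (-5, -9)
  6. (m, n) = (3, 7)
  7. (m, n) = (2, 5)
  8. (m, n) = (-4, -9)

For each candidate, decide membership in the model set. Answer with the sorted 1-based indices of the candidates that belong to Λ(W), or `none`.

1, 4, 7, 8

Numerically τ ≈ 2.4142 and τ' = −1/τ ≈ -0.4142.
[1] lift (-3,-6): star map gives -0.5147; window check -0.7 ≤ -0.5147 < 0.1 is true → IN Λ
[2] lift (0,-2): star map gives 0.8284; window check -0.7 ≤ 0.8284 < 0.1 is false → out
[3] lift (3,6): star map gives 0.5147; window check -0.7 ≤ 0.5147 < 0.1 is false → out
[4] lift (0,0): star map gives 0.0000; window check -0.7 ≤ 0.0000 < 0.1 is true → IN Λ
[5] lift (-5,-9): star map gives -1.2721; window check -0.7 ≤ -1.2721 < 0.1 is false → out
[6] lift (3,7): star map gives 0.1005; window check -0.7 ≤ 0.1005 < 0.1 is false → out
[7] lift (2,5): star map gives -0.0711; window check -0.7 ≤ -0.0711 < 0.1 is true → IN Λ
[8] lift (-4,-9): star map gives -0.2721; window check -0.7 ≤ -0.2721 < 0.1 is true → IN Λ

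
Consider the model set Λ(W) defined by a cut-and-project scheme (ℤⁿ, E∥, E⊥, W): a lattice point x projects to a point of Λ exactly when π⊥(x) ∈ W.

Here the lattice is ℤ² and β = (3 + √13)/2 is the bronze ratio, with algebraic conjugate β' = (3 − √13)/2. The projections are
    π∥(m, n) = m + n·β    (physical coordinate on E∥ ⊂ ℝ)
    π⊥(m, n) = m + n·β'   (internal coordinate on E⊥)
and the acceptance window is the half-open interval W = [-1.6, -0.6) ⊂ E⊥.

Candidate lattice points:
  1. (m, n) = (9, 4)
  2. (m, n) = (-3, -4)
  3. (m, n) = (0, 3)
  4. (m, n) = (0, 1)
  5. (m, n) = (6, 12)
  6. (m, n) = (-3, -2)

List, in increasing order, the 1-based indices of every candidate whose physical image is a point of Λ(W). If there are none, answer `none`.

3

Compute β' = (3−√13)/2 = -0.30278, so π⊥(m,n) = m -0.30278·n.
#1 (9,4): internal coord 9 + (4)·β' = +7.78890; +7.78890 ∉ [-1.6, -0.6) → out
#2 (-3,-4): internal coord -3 + (-4)·β' = -1.78890; -1.78890 ∉ [-1.6, -0.6) → out
#3 (0,3): internal coord 0 + (3)·β' = -0.90833; -0.90833 ∈ [-1.6, -0.6) → IN Λ
#4 (0,1): internal coord 0 + (1)·β' = -0.30278; -0.30278 ∉ [-1.6, -0.6) → out
#5 (6,12): internal coord 6 + (12)·β' = +2.36669; +2.36669 ∉ [-1.6, -0.6) → out
#6 (-3,-2): internal coord -3 + (-2)·β' = -2.39445; -2.39445 ∉ [-1.6, -0.6) → out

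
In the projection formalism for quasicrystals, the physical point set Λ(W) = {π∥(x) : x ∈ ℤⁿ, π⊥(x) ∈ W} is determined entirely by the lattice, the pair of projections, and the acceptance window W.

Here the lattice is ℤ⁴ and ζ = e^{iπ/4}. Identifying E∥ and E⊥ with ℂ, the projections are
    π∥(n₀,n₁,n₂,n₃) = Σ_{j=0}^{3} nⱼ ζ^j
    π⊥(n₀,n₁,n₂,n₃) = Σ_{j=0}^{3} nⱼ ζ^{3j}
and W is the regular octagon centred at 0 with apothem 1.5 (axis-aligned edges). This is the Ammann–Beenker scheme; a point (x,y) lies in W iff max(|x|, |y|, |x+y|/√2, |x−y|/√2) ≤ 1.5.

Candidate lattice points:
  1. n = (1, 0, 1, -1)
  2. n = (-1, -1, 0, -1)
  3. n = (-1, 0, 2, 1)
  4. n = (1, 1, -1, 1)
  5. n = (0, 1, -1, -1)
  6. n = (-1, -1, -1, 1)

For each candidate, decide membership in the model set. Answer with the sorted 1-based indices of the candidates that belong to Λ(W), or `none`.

3, 6

With ζ = e^{iπ/4} the internal vectors are ζ^0,ζ^3,ζ^6,ζ^9.
candidate 1: n = (1, 0, 1, -1) → π⊥ ≈ (+0.292893, -1.707107); max(|x|,|y|,|x±y|/√2) = 1.707107 > 1.5 ⇒ ∉ W
candidate 2: n = (-1, -1, 0, -1) → π⊥ ≈ (-1.000000, -1.414214); max(|x|,|y|,|x±y|/√2) = 1.707107 > 1.5 ⇒ ∉ W
candidate 3: n = (-1, 0, 2, 1) → π⊥ ≈ (-0.292893, -1.292893); max(|x|,|y|,|x±y|/√2) = 1.292893 ≤ 1.5 ⇒ ∈ W
candidate 4: n = (1, 1, -1, 1) → π⊥ ≈ (+1.000000, +2.414214); max(|x|,|y|,|x±y|/√2) = 2.414214 > 1.5 ⇒ ∉ W
candidate 5: n = (0, 1, -1, -1) → π⊥ ≈ (-1.414214, +1.000000); max(|x|,|y|,|x±y|/√2) = 1.707107 > 1.5 ⇒ ∉ W
candidate 6: n = (-1, -1, -1, 1) → π⊥ ≈ (+0.414214, +1.000000); max(|x|,|y|,|x±y|/√2) = 1.000000 ≤ 1.5 ⇒ ∈ W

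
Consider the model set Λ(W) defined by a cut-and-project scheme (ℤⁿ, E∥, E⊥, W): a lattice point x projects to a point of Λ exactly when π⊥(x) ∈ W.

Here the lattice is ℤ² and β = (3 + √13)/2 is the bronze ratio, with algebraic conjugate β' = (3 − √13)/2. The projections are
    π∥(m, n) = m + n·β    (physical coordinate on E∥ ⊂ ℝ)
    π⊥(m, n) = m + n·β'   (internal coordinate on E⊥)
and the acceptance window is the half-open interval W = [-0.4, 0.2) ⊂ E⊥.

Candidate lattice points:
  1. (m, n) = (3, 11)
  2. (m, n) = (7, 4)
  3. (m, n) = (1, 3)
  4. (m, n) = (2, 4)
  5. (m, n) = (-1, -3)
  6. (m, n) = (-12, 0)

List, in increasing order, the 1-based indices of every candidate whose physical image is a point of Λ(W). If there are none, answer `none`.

Compute β' = (3−√13)/2 = -0.302776, so π⊥(m,n) = m -0.302776·n.
[1] lift (3,11): star map gives -0.330532; window check -0.4 ≤ -0.330532 < 0.2 is true → IN Λ
[2] lift (7,4): star map gives 5.788897; window check -0.4 ≤ 5.788897 < 0.2 is false → out
[3] lift (1,3): star map gives 0.091673; window check -0.4 ≤ 0.091673 < 0.2 is true → IN Λ
[4] lift (2,4): star map gives 0.788897; window check -0.4 ≤ 0.788897 < 0.2 is false → out
[5] lift (-1,-3): star map gives -0.091673; window check -0.4 ≤ -0.091673 < 0.2 is true → IN Λ
[6] lift (-12,0): star map gives -12.000000; window check -0.4 ≤ -12.000000 < 0.2 is false → out

1, 3, 5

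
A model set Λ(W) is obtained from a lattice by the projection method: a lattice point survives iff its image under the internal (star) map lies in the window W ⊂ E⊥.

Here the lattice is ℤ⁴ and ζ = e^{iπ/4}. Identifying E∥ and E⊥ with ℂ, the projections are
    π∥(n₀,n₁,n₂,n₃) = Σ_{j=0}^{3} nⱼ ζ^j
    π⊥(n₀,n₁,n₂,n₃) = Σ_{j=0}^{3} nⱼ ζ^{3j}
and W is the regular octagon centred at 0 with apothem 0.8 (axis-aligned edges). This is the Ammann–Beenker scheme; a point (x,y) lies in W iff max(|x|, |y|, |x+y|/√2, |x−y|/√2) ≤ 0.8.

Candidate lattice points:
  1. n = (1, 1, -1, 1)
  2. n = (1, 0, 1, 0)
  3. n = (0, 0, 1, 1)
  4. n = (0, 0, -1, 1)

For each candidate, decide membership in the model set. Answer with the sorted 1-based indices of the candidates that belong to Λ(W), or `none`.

3

With ζ = e^{iπ/4} the internal vectors are ζ^0,ζ^3,ζ^6,ζ^9.
candidate 1: n = (1, 1, -1, 1) → π⊥ ≈ (+1.00000, +2.41421); max(|x|,|y|,|x±y|/√2) = 2.41421 > 0.8 ⇒ ∉ W
candidate 2: n = (1, 0, 1, 0) → π⊥ ≈ (+1.00000, -1.00000); max(|x|,|y|,|x±y|/√2) = 1.41421 > 0.8 ⇒ ∉ W
candidate 3: n = (0, 0, 1, 1) → π⊥ ≈ (+0.70711, -0.29289); max(|x|,|y|,|x±y|/√2) = 0.70711 ≤ 0.8 ⇒ ∈ W
candidate 4: n = (0, 0, -1, 1) → π⊥ ≈ (+0.70711, +1.70711); max(|x|,|y|,|x±y|/√2) = 1.70711 > 0.8 ⇒ ∉ W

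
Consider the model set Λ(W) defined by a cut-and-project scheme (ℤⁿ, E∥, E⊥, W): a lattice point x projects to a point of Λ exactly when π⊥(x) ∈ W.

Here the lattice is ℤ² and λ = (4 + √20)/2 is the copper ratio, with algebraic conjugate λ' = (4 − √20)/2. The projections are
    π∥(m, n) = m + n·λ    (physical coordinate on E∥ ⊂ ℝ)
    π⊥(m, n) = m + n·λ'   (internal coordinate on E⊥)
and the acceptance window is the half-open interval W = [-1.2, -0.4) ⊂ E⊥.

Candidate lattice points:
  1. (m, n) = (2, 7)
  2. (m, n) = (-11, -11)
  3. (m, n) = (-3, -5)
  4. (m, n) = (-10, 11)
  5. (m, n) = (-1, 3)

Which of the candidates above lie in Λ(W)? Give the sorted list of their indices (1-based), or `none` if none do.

Numerically λ ≈ 4.236068 and λ' = −1/λ ≈ -0.236068.
[1] lift (2,7): star map gives 0.347524; window check -1.2 ≤ 0.347524 < -0.4 is false → out
[2] lift (-11,-11): star map gives -8.403252; window check -1.2 ≤ -8.403252 < -0.4 is false → out
[3] lift (-3,-5): star map gives -1.819660; window check -1.2 ≤ -1.819660 < -0.4 is false → out
[4] lift (-10,11): star map gives -12.596748; window check -1.2 ≤ -12.596748 < -0.4 is false → out
[5] lift (-1,3): star map gives -1.708204; window check -1.2 ≤ -1.708204 < -0.4 is false → out

none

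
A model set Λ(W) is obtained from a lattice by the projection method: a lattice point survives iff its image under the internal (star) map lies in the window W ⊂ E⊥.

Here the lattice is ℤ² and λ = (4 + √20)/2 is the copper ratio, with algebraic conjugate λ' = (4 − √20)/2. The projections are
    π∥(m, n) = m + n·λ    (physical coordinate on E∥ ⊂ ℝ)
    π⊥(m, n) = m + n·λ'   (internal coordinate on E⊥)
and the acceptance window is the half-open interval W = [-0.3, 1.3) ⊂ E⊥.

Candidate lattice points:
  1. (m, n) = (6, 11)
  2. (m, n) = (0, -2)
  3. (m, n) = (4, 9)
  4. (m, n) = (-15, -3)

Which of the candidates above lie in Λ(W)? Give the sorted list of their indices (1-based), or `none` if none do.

2

Numerically λ ≈ 4.23607 and λ' = −1/λ ≈ -0.23607.
#1 (6,11): internal coord 6 + (11)·λ' = +3.40325; +3.40325 ∉ [-0.3, 1.3) → out
#2 (0,-2): internal coord 0 + (-2)·λ' = +0.47214; +0.47214 ∈ [-0.3, 1.3) → IN Λ
#3 (4,9): internal coord 4 + (9)·λ' = +1.87539; +1.87539 ∉ [-0.3, 1.3) → out
#4 (-15,-3): internal coord -15 + (-3)·λ' = -14.29180; -14.29180 ∉ [-0.3, 1.3) → out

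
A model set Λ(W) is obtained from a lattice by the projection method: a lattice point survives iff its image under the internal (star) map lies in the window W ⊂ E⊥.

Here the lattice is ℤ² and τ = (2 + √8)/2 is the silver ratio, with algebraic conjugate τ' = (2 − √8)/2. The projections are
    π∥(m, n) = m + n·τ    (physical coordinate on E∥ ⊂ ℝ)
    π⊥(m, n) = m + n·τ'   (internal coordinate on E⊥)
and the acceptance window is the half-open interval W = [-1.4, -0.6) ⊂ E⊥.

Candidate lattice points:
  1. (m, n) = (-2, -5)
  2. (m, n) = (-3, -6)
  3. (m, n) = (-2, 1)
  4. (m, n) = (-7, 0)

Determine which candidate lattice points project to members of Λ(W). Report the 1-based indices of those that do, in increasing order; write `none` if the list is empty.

none

Compute τ' = (2−√8)/2 = -0.41421, so π⊥(m,n) = m -0.41421·n.
candidate 1: (m,n)=(-2,-5) → π∥ = -2-5·τ ≈ -14.07107, π⊥ = -2-5·τ' ≈ 0.07107 ∉ [-1.4, -0.6) ⇒ out
candidate 2: (m,n)=(-3,-6) → π∥ = -3-6·τ ≈ -17.48528, π⊥ = -3-6·τ' ≈ -0.51472 ∉ [-1.4, -0.6) ⇒ out
candidate 3: (m,n)=(-2,1) → π∥ = -2+1·τ ≈ 0.41421, π⊥ = -2+1·τ' ≈ -2.41421 ∉ [-1.4, -0.6) ⇒ out
candidate 4: (m,n)=(-7,0) → π∥ = -7+0·τ ≈ -7.00000, π⊥ = -7+0·τ' ≈ -7.00000 ∉ [-1.4, -0.6) ⇒ out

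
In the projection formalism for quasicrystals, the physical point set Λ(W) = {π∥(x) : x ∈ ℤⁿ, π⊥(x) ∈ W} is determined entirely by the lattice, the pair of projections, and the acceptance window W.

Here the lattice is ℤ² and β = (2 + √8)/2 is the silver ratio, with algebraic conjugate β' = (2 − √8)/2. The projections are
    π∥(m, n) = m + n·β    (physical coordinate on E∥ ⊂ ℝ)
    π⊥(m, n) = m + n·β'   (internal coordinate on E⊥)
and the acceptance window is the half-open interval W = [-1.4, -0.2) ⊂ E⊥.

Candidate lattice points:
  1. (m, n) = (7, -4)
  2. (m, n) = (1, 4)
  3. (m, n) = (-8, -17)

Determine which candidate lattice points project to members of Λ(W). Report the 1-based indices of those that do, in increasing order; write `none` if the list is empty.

2, 3

Numerically β ≈ 2.41421 and β' = −1/β ≈ -0.41421.
candidate 1: (m,n)=(7,-4) → π∥ = 7-4·β ≈ -2.65685, π⊥ = 7-4·β' ≈ 8.65685 ∉ [-1.4, -0.2) ⇒ out
candidate 2: (m,n)=(1,4) → π∥ = 1+4·β ≈ 10.65685, π⊥ = 1+4·β' ≈ -0.65685 ∈ [-1.4, -0.2) ⇒ IN Λ
candidate 3: (m,n)=(-8,-17) → π∥ = -8-17·β ≈ -49.04163, π⊥ = -8-17·β' ≈ -0.95837 ∈ [-1.4, -0.2) ⇒ IN Λ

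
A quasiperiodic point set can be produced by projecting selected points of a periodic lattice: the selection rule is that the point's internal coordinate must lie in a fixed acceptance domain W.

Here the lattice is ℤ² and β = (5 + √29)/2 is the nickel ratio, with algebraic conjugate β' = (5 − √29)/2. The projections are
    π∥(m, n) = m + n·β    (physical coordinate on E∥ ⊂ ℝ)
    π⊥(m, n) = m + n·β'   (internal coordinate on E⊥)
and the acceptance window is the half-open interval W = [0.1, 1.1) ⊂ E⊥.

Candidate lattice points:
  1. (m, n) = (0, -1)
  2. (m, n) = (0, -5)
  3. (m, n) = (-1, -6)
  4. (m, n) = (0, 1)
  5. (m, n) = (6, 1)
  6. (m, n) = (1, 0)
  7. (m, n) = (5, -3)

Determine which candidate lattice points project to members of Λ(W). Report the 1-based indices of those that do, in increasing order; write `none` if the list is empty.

1, 2, 3, 6

β' = (5−√29)/2 ≈ -0.19258.
[1] lift (0,-1): star map gives 0.19258; window check 0.1 ≤ 0.19258 < 1.1 is true → IN Λ
[2] lift (0,-5): star map gives 0.96291; window check 0.1 ≤ 0.96291 < 1.1 is true → IN Λ
[3] lift (-1,-6): star map gives 0.15549; window check 0.1 ≤ 0.15549 < 1.1 is true → IN Λ
[4] lift (0,1): star map gives -0.19258; window check 0.1 ≤ -0.19258 < 1.1 is false → out
[5] lift (6,1): star map gives 5.80742; window check 0.1 ≤ 5.80742 < 1.1 is false → out
[6] lift (1,0): star map gives 1.00000; window check 0.1 ≤ 1.00000 < 1.1 is true → IN Λ
[7] lift (5,-3): star map gives 5.57775; window check 0.1 ≤ 5.57775 < 1.1 is false → out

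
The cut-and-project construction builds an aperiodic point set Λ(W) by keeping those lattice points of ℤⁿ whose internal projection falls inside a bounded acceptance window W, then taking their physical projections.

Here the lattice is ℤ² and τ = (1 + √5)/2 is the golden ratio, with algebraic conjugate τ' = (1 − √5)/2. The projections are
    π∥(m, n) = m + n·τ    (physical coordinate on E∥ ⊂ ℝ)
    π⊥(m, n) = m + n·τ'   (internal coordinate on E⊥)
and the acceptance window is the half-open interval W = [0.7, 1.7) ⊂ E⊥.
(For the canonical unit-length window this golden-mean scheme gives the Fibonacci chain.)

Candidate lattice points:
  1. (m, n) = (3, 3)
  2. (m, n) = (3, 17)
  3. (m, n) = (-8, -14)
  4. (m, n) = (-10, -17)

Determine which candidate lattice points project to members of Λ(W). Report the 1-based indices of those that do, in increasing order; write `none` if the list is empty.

1

Numerically τ ≈ 1.61803 and τ' = −1/τ ≈ -0.61803.
candidate 1: (m,n)=(3,3) → π∥ = 3+3·τ ≈ 7.85410, π⊥ = 3+3·τ' ≈ 1.14590 ∈ [0.7, 1.7) ⇒ IN Λ
candidate 2: (m,n)=(3,17) → π∥ = 3+17·τ ≈ 30.50658, π⊥ = 3+17·τ' ≈ -7.50658 ∉ [0.7, 1.7) ⇒ out
candidate 3: (m,n)=(-8,-14) → π∥ = -8-14·τ ≈ -30.65248, π⊥ = -8-14·τ' ≈ 0.65248 ∉ [0.7, 1.7) ⇒ out
candidate 4: (m,n)=(-10,-17) → π∥ = -10-17·τ ≈ -37.50658, π⊥ = -10-17·τ' ≈ 0.50658 ∉ [0.7, 1.7) ⇒ out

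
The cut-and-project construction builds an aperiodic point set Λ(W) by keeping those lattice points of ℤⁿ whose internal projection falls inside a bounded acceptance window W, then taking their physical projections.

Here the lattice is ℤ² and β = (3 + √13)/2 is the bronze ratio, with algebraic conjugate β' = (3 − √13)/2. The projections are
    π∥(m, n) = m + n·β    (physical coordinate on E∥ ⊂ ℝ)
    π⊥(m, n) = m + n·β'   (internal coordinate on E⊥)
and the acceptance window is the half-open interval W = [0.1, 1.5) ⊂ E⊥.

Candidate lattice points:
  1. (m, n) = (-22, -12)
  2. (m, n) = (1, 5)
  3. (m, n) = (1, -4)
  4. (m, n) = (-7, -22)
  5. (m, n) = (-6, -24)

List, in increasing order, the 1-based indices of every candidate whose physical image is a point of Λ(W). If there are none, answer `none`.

β' = (3−√13)/2 ≈ -0.302776.
[1] lift (-22,-12): star map gives -18.366692; window check 0.1 ≤ -18.366692 < 1.5 is false → out
[2] lift (1,5): star map gives -0.513878; window check 0.1 ≤ -0.513878 < 1.5 is false → out
[3] lift (1,-4): star map gives 2.211103; window check 0.1 ≤ 2.211103 < 1.5 is false → out
[4] lift (-7,-22): star map gives -0.338936; window check 0.1 ≤ -0.338936 < 1.5 is false → out
[5] lift (-6,-24): star map gives 1.266615; window check 0.1 ≤ 1.266615 < 1.5 is true → IN Λ

5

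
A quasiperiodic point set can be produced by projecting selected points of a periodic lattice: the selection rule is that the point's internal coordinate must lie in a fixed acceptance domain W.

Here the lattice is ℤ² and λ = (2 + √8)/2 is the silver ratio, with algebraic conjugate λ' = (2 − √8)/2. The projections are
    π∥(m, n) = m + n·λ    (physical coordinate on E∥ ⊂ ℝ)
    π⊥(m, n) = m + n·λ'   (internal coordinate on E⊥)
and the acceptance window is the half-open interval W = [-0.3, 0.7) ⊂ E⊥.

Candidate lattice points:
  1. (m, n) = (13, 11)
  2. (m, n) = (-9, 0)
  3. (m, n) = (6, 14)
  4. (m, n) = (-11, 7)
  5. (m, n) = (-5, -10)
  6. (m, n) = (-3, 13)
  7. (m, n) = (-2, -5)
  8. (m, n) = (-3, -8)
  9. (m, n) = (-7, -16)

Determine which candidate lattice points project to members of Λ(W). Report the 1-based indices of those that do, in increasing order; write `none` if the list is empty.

Compute λ' = (2−√8)/2 = -0.414214, so π⊥(m,n) = m -0.414214·n.
#1 (13,11): internal coord 13 + (11)·λ' = +8.443651; +8.443651 ∉ [-0.3, 0.7) → out
#2 (-9,0): internal coord -9 + (0)·λ' = -9.000000; -9.000000 ∉ [-0.3, 0.7) → out
#3 (6,14): internal coord 6 + (14)·λ' = +0.201010; +0.201010 ∈ [-0.3, 0.7) → IN Λ
#4 (-11,7): internal coord -11 + (7)·λ' = -13.899495; -13.899495 ∉ [-0.3, 0.7) → out
#5 (-5,-10): internal coord -5 + (-10)·λ' = -0.857864; -0.857864 ∉ [-0.3, 0.7) → out
#6 (-3,13): internal coord -3 + (13)·λ' = -8.384776; -8.384776 ∉ [-0.3, 0.7) → out
#7 (-2,-5): internal coord -2 + (-5)·λ' = +0.071068; +0.071068 ∈ [-0.3, 0.7) → IN Λ
#8 (-3,-8): internal coord -3 + (-8)·λ' = +0.313708; +0.313708 ∈ [-0.3, 0.7) → IN Λ
#9 (-7,-16): internal coord -7 + (-16)·λ' = -0.372583; -0.372583 ∉ [-0.3, 0.7) → out

3, 7, 8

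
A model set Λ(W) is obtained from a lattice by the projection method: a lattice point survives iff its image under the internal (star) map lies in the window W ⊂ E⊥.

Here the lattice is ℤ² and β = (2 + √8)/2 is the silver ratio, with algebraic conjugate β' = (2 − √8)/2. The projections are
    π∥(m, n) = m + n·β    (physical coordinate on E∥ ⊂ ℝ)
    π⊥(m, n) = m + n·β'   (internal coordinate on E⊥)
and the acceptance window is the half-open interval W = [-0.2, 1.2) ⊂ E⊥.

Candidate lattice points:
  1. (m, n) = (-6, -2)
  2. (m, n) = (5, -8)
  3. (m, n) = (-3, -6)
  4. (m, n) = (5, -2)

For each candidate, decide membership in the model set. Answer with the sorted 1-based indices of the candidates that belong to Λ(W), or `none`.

none

β' = (2−√8)/2 ≈ -0.414214.
[1] lift (-6,-2): star map gives -5.171573; window check -0.2 ≤ -5.171573 < 1.2 is false → out
[2] lift (5,-8): star map gives 8.313708; window check -0.2 ≤ 8.313708 < 1.2 is false → out
[3] lift (-3,-6): star map gives -0.514719; window check -0.2 ≤ -0.514719 < 1.2 is false → out
[4] lift (5,-2): star map gives 5.828427; window check -0.2 ≤ 5.828427 < 1.2 is false → out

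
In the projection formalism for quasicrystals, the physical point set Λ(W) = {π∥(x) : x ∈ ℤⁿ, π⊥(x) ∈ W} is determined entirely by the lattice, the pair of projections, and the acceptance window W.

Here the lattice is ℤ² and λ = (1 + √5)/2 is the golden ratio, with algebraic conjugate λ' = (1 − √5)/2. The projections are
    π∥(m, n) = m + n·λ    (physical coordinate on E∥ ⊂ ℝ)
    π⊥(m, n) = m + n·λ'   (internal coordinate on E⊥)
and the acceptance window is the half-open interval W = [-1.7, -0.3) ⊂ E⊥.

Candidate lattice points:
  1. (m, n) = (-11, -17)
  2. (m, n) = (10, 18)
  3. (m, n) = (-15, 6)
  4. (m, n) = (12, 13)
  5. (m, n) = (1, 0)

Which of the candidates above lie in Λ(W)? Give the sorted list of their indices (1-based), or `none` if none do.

1, 2

λ' = (1−√5)/2 ≈ -0.61803.
candidate 1: (m,n)=(-11,-17) → π∥ = -11-17·λ ≈ -38.50658, π⊥ = -11-17·λ' ≈ -0.49342 ∈ [-1.7, -0.3) ⇒ IN Λ
candidate 2: (m,n)=(10,18) → π∥ = 10+18·λ ≈ 39.12461, π⊥ = 10+18·λ' ≈ -1.12461 ∈ [-1.7, -0.3) ⇒ IN Λ
candidate 3: (m,n)=(-15,6) → π∥ = -15+6·λ ≈ -5.29180, π⊥ = -15+6·λ' ≈ -18.70820 ∉ [-1.7, -0.3) ⇒ out
candidate 4: (m,n)=(12,13) → π∥ = 12+13·λ ≈ 33.03444, π⊥ = 12+13·λ' ≈ 3.96556 ∉ [-1.7, -0.3) ⇒ out
candidate 5: (m,n)=(1,0) → π∥ = 1+0·λ ≈ 1.00000, π⊥ = 1+0·λ' ≈ 1.00000 ∉ [-1.7, -0.3) ⇒ out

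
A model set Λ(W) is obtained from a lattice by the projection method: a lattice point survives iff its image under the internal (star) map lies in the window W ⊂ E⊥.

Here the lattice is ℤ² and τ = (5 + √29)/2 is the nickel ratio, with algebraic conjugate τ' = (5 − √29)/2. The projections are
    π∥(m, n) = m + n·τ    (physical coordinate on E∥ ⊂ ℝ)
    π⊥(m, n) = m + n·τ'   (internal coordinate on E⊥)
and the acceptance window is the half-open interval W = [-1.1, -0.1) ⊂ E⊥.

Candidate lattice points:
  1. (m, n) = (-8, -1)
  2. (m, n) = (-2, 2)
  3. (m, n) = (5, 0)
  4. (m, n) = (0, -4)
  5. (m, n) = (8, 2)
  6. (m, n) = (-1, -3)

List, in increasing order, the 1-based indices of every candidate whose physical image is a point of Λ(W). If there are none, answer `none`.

6

Numerically τ ≈ 5.1926 and τ' = −1/τ ≈ -0.1926.
#1 (-8,-1): internal coord -8 + (-1)·τ' = -7.8074; -7.8074 ∉ [-1.1, -0.1) → out
#2 (-2,2): internal coord -2 + (2)·τ' = -2.3852; -2.3852 ∉ [-1.1, -0.1) → out
#3 (5,0): internal coord 5 + (0)·τ' = +5.0000; +5.0000 ∉ [-1.1, -0.1) → out
#4 (0,-4): internal coord 0 + (-4)·τ' = +0.7703; +0.7703 ∉ [-1.1, -0.1) → out
#5 (8,2): internal coord 8 + (2)·τ' = +7.6148; +7.6148 ∉ [-1.1, -0.1) → out
#6 (-1,-3): internal coord -1 + (-3)·τ' = -0.4223; -0.4223 ∈ [-1.1, -0.1) → IN Λ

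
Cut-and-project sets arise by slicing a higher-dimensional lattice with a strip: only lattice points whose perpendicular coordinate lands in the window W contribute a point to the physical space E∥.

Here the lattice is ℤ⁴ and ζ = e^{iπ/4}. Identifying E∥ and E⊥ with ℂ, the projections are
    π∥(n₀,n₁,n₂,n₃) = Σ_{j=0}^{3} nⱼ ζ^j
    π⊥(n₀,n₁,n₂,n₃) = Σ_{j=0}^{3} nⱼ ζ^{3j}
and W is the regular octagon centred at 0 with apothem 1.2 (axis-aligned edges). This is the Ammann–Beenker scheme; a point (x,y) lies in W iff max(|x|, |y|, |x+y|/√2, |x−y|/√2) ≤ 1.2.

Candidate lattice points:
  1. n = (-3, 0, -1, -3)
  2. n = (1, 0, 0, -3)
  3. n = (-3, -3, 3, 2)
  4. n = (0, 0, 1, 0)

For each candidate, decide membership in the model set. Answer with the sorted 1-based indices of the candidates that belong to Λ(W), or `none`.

4

With ζ = e^{iπ/4} the internal vectors are ζ^0,ζ^3,ζ^6,ζ^9.
candidate 1: n = (-3, 0, -1, -3) → π⊥ ≈ (-5.121320, -1.121320); max(|x|,|y|,|x±y|/√2) = 5.121320 > 1.2 ⇒ ∉ W
candidate 2: n = (1, 0, 0, -3) → π⊥ ≈ (-1.121320, -2.121320); max(|x|,|y|,|x±y|/√2) = 2.292893 > 1.2 ⇒ ∉ W
candidate 3: n = (-3, -3, 3, 2) → π⊥ ≈ (+0.535534, -3.707107); max(|x|,|y|,|x±y|/√2) = 3.707107 > 1.2 ⇒ ∉ W
candidate 4: n = (0, 0, 1, 0) → π⊥ ≈ (+0.000000, -1.000000); max(|x|,|y|,|x±y|/√2) = 1.000000 ≤ 1.2 ⇒ ∈ W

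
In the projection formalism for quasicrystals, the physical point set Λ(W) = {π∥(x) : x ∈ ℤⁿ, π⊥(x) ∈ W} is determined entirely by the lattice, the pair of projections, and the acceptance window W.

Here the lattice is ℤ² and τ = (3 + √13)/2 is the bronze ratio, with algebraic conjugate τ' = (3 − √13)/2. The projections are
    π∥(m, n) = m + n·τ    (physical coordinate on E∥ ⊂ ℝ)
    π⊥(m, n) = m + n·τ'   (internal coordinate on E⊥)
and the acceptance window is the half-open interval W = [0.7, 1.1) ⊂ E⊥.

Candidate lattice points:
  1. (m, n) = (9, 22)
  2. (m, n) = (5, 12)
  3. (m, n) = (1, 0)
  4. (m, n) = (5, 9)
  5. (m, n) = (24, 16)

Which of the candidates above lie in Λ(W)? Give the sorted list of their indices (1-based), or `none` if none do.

3

τ' = (3−√13)/2 ≈ -0.302776.
candidate 1: (m,n)=(9,22) → π∥ = 9+22·τ ≈ 81.661064, π⊥ = 9+22·τ' ≈ 2.338936 ∉ [0.7, 1.1) ⇒ out
candidate 2: (m,n)=(5,12) → π∥ = 5+12·τ ≈ 44.633308, π⊥ = 5+12·τ' ≈ 1.366692 ∉ [0.7, 1.1) ⇒ out
candidate 3: (m,n)=(1,0) → π∥ = 1+0·τ ≈ 1.000000, π⊥ = 1+0·τ' ≈ 1.000000 ∈ [0.7, 1.1) ⇒ IN Λ
candidate 4: (m,n)=(5,9) → π∥ = 5+9·τ ≈ 34.724981, π⊥ = 5+9·τ' ≈ 2.275019 ∉ [0.7, 1.1) ⇒ out
candidate 5: (m,n)=(24,16) → π∥ = 24+16·τ ≈ 76.844410, π⊥ = 24+16·τ' ≈ 19.155590 ∉ [0.7, 1.1) ⇒ out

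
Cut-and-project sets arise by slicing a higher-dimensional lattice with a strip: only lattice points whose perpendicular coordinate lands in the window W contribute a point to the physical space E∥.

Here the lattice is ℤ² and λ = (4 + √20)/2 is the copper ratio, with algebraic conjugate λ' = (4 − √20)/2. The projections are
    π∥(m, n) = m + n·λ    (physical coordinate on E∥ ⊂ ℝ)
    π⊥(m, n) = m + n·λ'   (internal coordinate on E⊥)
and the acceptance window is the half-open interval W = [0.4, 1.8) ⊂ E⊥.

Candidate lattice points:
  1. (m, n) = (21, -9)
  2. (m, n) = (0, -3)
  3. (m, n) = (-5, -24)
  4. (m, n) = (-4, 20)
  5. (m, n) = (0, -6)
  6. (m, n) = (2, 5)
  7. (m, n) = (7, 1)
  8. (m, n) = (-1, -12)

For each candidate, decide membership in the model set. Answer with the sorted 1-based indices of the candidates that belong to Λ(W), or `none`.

2, 3, 5, 6

Numerically λ ≈ 4.2361 and λ' = −1/λ ≈ -0.2361.
candidate 1: (m,n)=(21,-9) → π∥ = 21-9·λ ≈ -17.1246, π⊥ = 21-9·λ' ≈ 23.1246 ∉ [0.4, 1.8) ⇒ out
candidate 2: (m,n)=(0,-3) → π∥ = 0-3·λ ≈ -12.7082, π⊥ = 0-3·λ' ≈ 0.7082 ∈ [0.4, 1.8) ⇒ IN Λ
candidate 3: (m,n)=(-5,-24) → π∥ = -5-24·λ ≈ -106.6656, π⊥ = -5-24·λ' ≈ 0.6656 ∈ [0.4, 1.8) ⇒ IN Λ
candidate 4: (m,n)=(-4,20) → π∥ = -4+20·λ ≈ 80.7214, π⊥ = -4+20·λ' ≈ -8.7214 ∉ [0.4, 1.8) ⇒ out
candidate 5: (m,n)=(0,-6) → π∥ = 0-6·λ ≈ -25.4164, π⊥ = 0-6·λ' ≈ 1.4164 ∈ [0.4, 1.8) ⇒ IN Λ
candidate 6: (m,n)=(2,5) → π∥ = 2+5·λ ≈ 23.1803, π⊥ = 2+5·λ' ≈ 0.8197 ∈ [0.4, 1.8) ⇒ IN Λ
candidate 7: (m,n)=(7,1) → π∥ = 7+1·λ ≈ 11.2361, π⊥ = 7+1·λ' ≈ 6.7639 ∉ [0.4, 1.8) ⇒ out
candidate 8: (m,n)=(-1,-12) → π∥ = -1-12·λ ≈ -51.8328, π⊥ = -1-12·λ' ≈ 1.8328 ∉ [0.4, 1.8) ⇒ out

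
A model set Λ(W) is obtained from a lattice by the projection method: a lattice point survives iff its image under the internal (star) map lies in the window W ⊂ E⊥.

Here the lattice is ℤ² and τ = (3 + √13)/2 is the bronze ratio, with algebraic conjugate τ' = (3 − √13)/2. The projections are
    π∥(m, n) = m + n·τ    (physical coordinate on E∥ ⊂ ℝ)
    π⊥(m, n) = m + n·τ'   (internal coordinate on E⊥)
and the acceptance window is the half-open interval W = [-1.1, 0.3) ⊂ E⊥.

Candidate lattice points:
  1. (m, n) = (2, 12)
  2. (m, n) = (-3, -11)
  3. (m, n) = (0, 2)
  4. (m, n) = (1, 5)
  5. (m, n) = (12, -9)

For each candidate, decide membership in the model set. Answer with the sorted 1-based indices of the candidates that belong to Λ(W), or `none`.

τ' = (3−√13)/2 ≈ -0.3028.
candidate 1: (m,n)=(2,12) → π∥ = 2+12·τ ≈ 41.6333, π⊥ = 2+12·τ' ≈ -1.6333 ∉ [-1.1, 0.3) ⇒ out
candidate 2: (m,n)=(-3,-11) → π∥ = -3-11·τ ≈ -39.3305, π⊥ = -3-11·τ' ≈ 0.3305 ∉ [-1.1, 0.3) ⇒ out
candidate 3: (m,n)=(0,2) → π∥ = 0+2·τ ≈ 6.6056, π⊥ = 0+2·τ' ≈ -0.6056 ∈ [-1.1, 0.3) ⇒ IN Λ
candidate 4: (m,n)=(1,5) → π∥ = 1+5·τ ≈ 17.5139, π⊥ = 1+5·τ' ≈ -0.5139 ∈ [-1.1, 0.3) ⇒ IN Λ
candidate 5: (m,n)=(12,-9) → π∥ = 12-9·τ ≈ -17.7250, π⊥ = 12-9·τ' ≈ 14.7250 ∉ [-1.1, 0.3) ⇒ out

3, 4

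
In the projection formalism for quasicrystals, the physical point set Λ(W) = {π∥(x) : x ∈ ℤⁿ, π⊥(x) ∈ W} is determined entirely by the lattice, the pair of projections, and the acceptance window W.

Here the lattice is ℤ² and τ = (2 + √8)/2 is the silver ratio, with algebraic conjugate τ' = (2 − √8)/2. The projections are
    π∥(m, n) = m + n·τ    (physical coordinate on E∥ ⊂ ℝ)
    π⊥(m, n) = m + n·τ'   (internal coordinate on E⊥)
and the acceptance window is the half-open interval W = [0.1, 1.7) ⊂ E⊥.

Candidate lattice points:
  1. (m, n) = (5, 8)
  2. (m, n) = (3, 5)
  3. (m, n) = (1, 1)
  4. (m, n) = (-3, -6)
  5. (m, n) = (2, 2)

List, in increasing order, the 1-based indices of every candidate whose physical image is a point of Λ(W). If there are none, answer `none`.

1, 2, 3, 5

Compute τ' = (2−√8)/2 = -0.414214, so π⊥(m,n) = m -0.414214·n.
candidate 1: (m,n)=(5,8) → π∥ = 5+8·τ ≈ 24.313708, π⊥ = 5+8·τ' ≈ 1.686292 ∈ [0.1, 1.7) ⇒ IN Λ
candidate 2: (m,n)=(3,5) → π∥ = 3+5·τ ≈ 15.071068, π⊥ = 3+5·τ' ≈ 0.928932 ∈ [0.1, 1.7) ⇒ IN Λ
candidate 3: (m,n)=(1,1) → π∥ = 1+1·τ ≈ 3.414214, π⊥ = 1+1·τ' ≈ 0.585786 ∈ [0.1, 1.7) ⇒ IN Λ
candidate 4: (m,n)=(-3,-6) → π∥ = -3-6·τ ≈ -17.485281, π⊥ = -3-6·τ' ≈ -0.514719 ∉ [0.1, 1.7) ⇒ out
candidate 5: (m,n)=(2,2) → π∥ = 2+2·τ ≈ 6.828427, π⊥ = 2+2·τ' ≈ 1.171573 ∈ [0.1, 1.7) ⇒ IN Λ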